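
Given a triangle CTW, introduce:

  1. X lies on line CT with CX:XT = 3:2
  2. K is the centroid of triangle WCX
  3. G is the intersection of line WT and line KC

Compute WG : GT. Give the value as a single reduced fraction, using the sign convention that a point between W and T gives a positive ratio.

WG:GT = 3/5

Work in coordinates with C = (0, 0), T = (1, 0), W = (0, 1).
1. X lies on line CT with CX:XT = 3:2 ⇒ X = (3/5, 0)
2. K is the centroid of triangle WCX ⇒ K = (1/5, 1/3)
3. G is the intersection of line WT and line KC ⇒ G = (3/8, 5/8)
G = W + t·(T−W) with t = 3/8, so WG:GT = t:(1−t) = 3/8:5/8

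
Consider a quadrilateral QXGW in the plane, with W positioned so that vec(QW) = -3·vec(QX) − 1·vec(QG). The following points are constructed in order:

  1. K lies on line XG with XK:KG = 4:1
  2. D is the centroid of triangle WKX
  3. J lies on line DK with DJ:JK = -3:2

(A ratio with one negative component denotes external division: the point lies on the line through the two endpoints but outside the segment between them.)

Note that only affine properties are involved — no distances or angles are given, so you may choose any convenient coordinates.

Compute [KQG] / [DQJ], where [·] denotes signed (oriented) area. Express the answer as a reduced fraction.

[KQG]:[DQJ] = -1/7

Choose coordinates Q = (0, 0), X = (1, 0), G = (0, 1), W = (-3, -1).
1. K lies on line XG with XK:KG = 4:1 ⇒ K = (1/5, 4/5)
2. D is the centroid of triangle WKX ⇒ D = (-3/5, -1/15)
3. J lies on line DK with DJ:JK = -3:2 ⇒ J = (9/5, 38/15)
2·[KQG] = -1/5, 2·[DQJ] = 7/5
[KQG]:[DQJ] = -1/5:7/5 = -1/7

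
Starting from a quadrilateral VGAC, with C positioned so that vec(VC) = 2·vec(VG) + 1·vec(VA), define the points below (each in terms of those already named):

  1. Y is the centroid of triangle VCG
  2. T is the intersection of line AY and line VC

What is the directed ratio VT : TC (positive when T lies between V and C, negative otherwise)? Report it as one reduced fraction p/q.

VT:TC = 3/4

Work in coordinates with V = (0, 0), G = (1, 0), A = (0, 1), C = (2, 1).
1. Y is the centroid of triangle VCG ⇒ Y = (1, 1/3)
2. T is the intersection of line AY and line VC ⇒ T = (6/7, 3/7)
T = V + t·(C−V) with t = 3/7, so VT:TC = t:(1−t) = 3/7:4/7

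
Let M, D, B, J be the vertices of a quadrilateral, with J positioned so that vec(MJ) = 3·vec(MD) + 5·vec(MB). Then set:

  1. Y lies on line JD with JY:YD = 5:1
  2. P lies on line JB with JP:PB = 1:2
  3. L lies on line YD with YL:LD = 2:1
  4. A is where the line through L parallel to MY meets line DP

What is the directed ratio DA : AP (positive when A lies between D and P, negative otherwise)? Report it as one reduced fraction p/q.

DA:AP = 5/68

Assign M = (0, 0), D = (1, 0), B = (0, 1), J = (3, 5) — the answer is frame-independent, so this choice is without loss of generality.
1. Y lies on line JD with JY:YD = 5:1 ⇒ Y = (4/3, 5/6)
2. P lies on line JB with JP:PB = 1:2 ⇒ P = (2, 11/3)
3. L lies on line YD with YL:LD = 2:1 ⇒ L = (10/9, 5/18)
4. A is where the line through L parallel to MY meets line DP ⇒ A = (78/73, 55/219)
A = D + t·(P−D) with t = 5/73, so DA:AP = t:(1−t) = 5/73:68/73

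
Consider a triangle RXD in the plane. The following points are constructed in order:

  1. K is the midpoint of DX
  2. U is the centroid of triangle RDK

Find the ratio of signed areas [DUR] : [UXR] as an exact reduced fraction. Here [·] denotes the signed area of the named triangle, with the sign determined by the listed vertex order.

Set R = (0, 0), X = (1, 0), D = (0, 1); any affine frame gives the same invariant.
1. K is the midpoint of DX ⇒ K = (1/2, 1/2)
2. U is the centroid of triangle RDK ⇒ U = (1/6, 1/2)
2·[DUR] = -1/6, 2·[UXR] = -1/2
[DUR]:[UXR] = -1/6:-1/2 = 1/3

[DUR]:[UXR] = 1/3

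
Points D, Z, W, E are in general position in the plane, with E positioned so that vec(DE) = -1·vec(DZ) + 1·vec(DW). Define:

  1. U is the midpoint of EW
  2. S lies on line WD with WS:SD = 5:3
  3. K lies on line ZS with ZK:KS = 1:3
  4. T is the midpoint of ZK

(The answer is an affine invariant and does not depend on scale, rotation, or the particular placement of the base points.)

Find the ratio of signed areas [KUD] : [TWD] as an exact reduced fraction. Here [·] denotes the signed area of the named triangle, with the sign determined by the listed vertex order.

Assign D = (0, 0), Z = (1, 0), W = (0, 1), E = (-1, 1) — the answer is frame-independent, so this choice is without loss of generality.
1. U is the midpoint of EW ⇒ U = (-1/2, 1)
2. S lies on line WD with WS:SD = 5:3 ⇒ S = (0, 3/8)
3. K lies on line ZS with ZK:KS = 1:3 ⇒ K = (3/4, 3/32)
4. T is the midpoint of ZK ⇒ T = (7/8, 3/64)
2·[KUD] = 51/64, 2·[TWD] = 7/8
[KUD]:[TWD] = 51/64:7/8 = 51/56

[KUD]:[TWD] = 51/56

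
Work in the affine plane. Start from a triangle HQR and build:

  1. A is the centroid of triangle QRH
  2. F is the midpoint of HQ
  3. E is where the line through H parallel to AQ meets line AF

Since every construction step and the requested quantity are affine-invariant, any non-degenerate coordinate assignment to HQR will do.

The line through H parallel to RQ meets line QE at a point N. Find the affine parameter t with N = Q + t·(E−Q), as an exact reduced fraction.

Assign H = (0, 0), Q = (1, 0), R = (0, 1) — the answer is frame-independent, so this choice is without loss of generality.
1. A is the centroid of triangle QRH ⇒ A = (1/3, 1/3)
2. F is the midpoint of HQ ⇒ F = (1/2, 0)
3. E is where the line through H parallel to AQ meets line AF ⇒ E = (2/3, -1/3)
through H parallel to RQ: direction (1, -1); meets QE at N = (1/2, -1/2)
N = Q + t·(E−Q) with t = 3/2

t = 3/2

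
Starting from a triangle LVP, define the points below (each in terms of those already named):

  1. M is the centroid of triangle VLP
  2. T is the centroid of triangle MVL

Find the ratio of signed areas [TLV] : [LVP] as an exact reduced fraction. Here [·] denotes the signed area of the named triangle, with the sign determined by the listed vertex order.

Set L = (0, 0), V = (1, 0), P = (0, 1); any affine frame gives the same invariant.
1. M is the centroid of triangle VLP ⇒ M = (1/3, 1/3)
2. T is the centroid of triangle MVL ⇒ T = (4/9, 1/9)
2·[TLV] = 1/9, 2·[LVP] = 1
[TLV]:[LVP] = 1/9:1 = 1/9

[TLV]:[LVP] = 1/9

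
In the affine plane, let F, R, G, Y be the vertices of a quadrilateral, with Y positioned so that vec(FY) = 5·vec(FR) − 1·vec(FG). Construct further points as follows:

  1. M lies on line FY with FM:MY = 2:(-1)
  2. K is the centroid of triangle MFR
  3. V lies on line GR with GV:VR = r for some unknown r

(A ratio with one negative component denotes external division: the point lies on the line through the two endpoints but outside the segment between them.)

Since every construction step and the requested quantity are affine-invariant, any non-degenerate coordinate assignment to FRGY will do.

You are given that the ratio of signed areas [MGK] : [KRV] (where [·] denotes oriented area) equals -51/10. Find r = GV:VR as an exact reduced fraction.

Choose coordinates F = (0, 0), R = (1, 0), G = (0, 1), Y = (5, -1).
1. M lies on line FY with FM:MY = 2:(-1) ⇒ M = (10, -2)
2. K is the centroid of triangle MFR ⇒ K = (11/3, -2/3)
3. With GV:VR = r, write λ = r/(r+1) so V = G + λ·(R−G); V is affine-linear in λ
Every point depending on V is an affine combination of V and λ-independent points, so each such coordinate is linear in λ; the λ² term in each signed area is a multiple of (R−G)×(R−G) = 0, so 2·[MGK] and 2·[KRV] are each linear in λ. Evaluating at λ=0 and λ=1:
  2·[MGK] = 17/3,   2·[KRV] = 2·λ − 2
So [MGK]:[KRV] = (17/3) / (2·λ − 2). Setting this equal to -51/10:
  17/3 = -51/10·(2·λ − 2)  ⇒  λ = 4/9
Then r = λ/(1−λ) = (4/9)/(5/9) = 4/5. Check: with r = 4/5, V = (4/9, 5/9) and [MGK]:[KRV] = -51/10 as required.

r = 4/5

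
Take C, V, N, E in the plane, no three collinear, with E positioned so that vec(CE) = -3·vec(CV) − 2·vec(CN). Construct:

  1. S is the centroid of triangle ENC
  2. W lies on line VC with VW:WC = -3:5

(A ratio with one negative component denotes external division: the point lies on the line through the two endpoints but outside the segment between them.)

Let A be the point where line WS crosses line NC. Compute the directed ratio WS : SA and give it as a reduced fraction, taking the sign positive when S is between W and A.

Choose coordinates C = (0, 0), V = (1, 0), N = (0, 1), E = (-3, -2).
1. S is the centroid of triangle ENC ⇒ S = (-1, -1/3)
2. W lies on line VC with VW:WC = -3:5 ⇒ W = (5/2, 0)
line WS meets NC at A = (0, -5/21)
S = W + t·(A−W) with t = 7/5, so WS:SA = 7/5:-2/5

WS:SA = -7/2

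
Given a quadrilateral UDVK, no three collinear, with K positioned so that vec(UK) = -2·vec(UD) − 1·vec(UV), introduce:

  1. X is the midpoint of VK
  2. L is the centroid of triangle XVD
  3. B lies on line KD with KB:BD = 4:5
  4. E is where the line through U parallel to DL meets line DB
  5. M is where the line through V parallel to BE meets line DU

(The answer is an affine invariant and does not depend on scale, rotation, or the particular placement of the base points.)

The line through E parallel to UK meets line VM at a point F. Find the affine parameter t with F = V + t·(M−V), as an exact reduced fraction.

Assign U = (0, 0), D = (1, 0), V = (0, 1), K = (-2, -1) — the answer is frame-independent, so this choice is without loss of generality.
1. X is the midpoint of VK ⇒ X = (-1, 0)
2. L is the centroid of triangle XVD ⇒ L = (0, 1/3)
3. B lies on line KD with KB:BD = 4:5 ⇒ B = (-2/3, -5/9)
4. E is where the line through U parallel to DL meets line DB ⇒ E = (1/2, -1/6)
5. M is where the line through V parallel to BE meets line DU ⇒ M = (-3, 0)
through E parallel to UK: direction (-2, -1); meets VM at F = (17/2, 23/6)
F = V + t·(M−V) with t = -17/6

t = -17/6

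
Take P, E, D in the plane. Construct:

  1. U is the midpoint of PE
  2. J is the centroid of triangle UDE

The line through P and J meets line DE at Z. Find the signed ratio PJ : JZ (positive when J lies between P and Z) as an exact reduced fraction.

PJ:JZ = 5

Work in coordinates with P = (0, 0), E = (1, 0), D = (0, 1).
1. U is the midpoint of PE ⇒ U = (1/2, 0)
2. J is the centroid of triangle UDE ⇒ J = (1/2, 1/3)
line PJ meets DE at Z = (3/5, 2/5)
J = P + t·(Z−P) with t = 5/6, so PJ:JZ = 5/6:1/6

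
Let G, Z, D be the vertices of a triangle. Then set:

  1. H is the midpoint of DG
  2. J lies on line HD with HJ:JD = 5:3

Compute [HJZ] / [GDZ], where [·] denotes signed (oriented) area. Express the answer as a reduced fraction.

Set G = (0, 0), Z = (1, 0), D = (0, 1); any affine frame gives the same invariant.
1. H is the midpoint of DG ⇒ H = (0, 1/2)
2. J lies on line HD with HJ:JD = 5:3 ⇒ J = (0, 13/16)
2·[HJZ] = -5/16, 2·[GDZ] = -1
[HJZ]:[GDZ] = -5/16:-1 = 5/16

[HJZ]:[GDZ] = 5/16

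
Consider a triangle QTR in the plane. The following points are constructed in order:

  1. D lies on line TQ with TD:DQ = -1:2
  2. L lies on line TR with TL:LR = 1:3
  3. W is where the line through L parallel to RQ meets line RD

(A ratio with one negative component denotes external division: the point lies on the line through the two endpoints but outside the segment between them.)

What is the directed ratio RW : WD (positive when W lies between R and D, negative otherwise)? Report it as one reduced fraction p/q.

RW:WD = 3/5

Work in coordinates with Q = (0, 0), T = (1, 0), R = (0, 1).
1. D lies on line TQ with TD:DQ = -1:2 ⇒ D = (2, 0)
2. L lies on line TR with TL:LR = 1:3 ⇒ L = (3/4, 1/4)
3. W is where the line through L parallel to RQ meets line RD ⇒ W = (3/4, 5/8)
W = R + t·(D−R) with t = 3/8, so RW:WD = t:(1−t) = 3/8:5/8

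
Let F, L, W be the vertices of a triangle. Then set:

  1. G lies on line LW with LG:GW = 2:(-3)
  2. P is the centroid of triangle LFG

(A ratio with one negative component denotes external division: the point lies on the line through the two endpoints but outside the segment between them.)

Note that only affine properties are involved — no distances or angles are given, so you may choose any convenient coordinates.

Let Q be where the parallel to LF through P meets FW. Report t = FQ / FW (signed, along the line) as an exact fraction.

t = -2/3

Assign F = (0, 0), L = (1, 0), W = (0, 1) — the answer is frame-independent, so this choice is without loss of generality.
1. G lies on line LW with LG:GW = 2:(-3) ⇒ G = (3, -2)
2. P is the centroid of triangle LFG ⇒ P = (4/3, -2/3)
through P parallel to LF: direction (-1, 0); meets FW at Q = (0, -2/3)
Q = F + t·(W−F) with t = -2/3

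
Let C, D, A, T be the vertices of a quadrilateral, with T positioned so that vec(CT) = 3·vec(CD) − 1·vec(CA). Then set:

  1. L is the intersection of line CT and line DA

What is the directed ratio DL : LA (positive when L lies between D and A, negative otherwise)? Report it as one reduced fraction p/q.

DL:LA = -1/3

Choose coordinates C = (0, 0), D = (1, 0), A = (0, 1), T = (3, -1).
1. L is the intersection of line CT and line DA ⇒ L = (3/2, -1/2)
L = D + t·(A−D) with t = -1/2, so DL:LA = t:(1−t) = -1/2:3/2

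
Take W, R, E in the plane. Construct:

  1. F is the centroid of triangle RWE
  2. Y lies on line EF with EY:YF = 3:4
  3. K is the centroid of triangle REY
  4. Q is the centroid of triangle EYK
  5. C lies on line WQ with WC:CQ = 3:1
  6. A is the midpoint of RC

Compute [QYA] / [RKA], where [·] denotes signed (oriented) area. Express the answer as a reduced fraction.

Work in coordinates with W = (0, 0), R = (1, 0), E = (0, 1).
1. F is the centroid of triangle RWE ⇒ F = (1/3, 1/3)
2. Y lies on line EF with EY:YF = 3:4 ⇒ Y = (1/7, 5/7)
3. K is the centroid of triangle REY ⇒ K = (8/21, 4/7)
4. Q is the centroid of triangle EYK ⇒ Q = (11/63, 16/21)
5. C lies on line WQ with WC:CQ = 3:1 ⇒ C = (11/84, 4/7)
6. A is the midpoint of RC ⇒ A = (95/168, 2/7)
2·[QYA] = 17/504, 2·[RKA] = 1/14
[QYA]:[RKA] = 17/504:1/14 = 17/36

[QYA]:[RKA] = 17/36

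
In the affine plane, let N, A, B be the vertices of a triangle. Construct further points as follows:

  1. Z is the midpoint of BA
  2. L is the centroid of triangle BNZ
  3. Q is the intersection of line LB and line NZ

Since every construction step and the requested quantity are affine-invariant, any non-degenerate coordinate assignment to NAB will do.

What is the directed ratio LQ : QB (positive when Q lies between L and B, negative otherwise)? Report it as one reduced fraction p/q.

Choose coordinates N = (0, 0), A = (1, 0), B = (0, 1).
1. Z is the midpoint of BA ⇒ Z = (1/2, 1/2)
2. L is the centroid of triangle BNZ ⇒ L = (1/6, 1/2)
3. Q is the intersection of line LB and line NZ ⇒ Q = (1/4, 1/4)
Q = L + t·(B−L) with t = -1/2, so LQ:QB = t:(1−t) = -1/2:3/2

LQ:QB = -1/3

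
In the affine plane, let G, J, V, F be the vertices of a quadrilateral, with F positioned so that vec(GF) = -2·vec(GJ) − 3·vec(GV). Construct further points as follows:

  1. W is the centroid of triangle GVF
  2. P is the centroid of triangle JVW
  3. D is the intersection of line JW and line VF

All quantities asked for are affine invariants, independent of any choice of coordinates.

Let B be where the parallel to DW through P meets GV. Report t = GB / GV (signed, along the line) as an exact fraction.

Assign G = (0, 0), J = (1, 0), V = (0, 1), F = (-2, -3) — the answer is frame-independent, so this choice is without loss of generality.
1. W is the centroid of triangle GVF ⇒ W = (-2/3, -2/3)
2. P is the centroid of triangle JVW ⇒ P = (1/9, 1/9)
3. D is the intersection of line JW and line VF ⇒ D = (-7/8, -3/4)
through P parallel to DW: direction (5/24, 1/12); meets GV at B = (0, 1/15)
B = G + t·(V−G) with t = 1/15

t = 1/15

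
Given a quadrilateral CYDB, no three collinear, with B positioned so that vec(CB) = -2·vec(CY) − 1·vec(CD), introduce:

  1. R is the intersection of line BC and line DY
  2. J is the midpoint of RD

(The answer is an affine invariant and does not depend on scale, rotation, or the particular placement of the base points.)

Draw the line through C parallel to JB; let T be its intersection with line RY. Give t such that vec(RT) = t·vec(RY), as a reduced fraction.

t = -1/4

Set C = (0, 0), Y = (1, 0), D = (0, 1), B = (-2, -1); any affine frame gives the same invariant.
1. R is the intersection of line BC and line DY ⇒ R = (2/3, 1/3)
2. J is the midpoint of RD ⇒ J = (1/3, 2/3)
through C parallel to JB: direction (-7/3, -5/3); meets RY at T = (7/12, 5/12)
T = R + t·(Y−R) with t = -1/4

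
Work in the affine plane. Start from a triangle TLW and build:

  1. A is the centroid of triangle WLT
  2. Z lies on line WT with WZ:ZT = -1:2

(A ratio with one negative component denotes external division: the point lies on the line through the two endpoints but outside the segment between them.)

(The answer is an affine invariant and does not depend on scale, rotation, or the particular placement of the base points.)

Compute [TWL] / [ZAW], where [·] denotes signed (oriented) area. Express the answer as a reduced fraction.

[TWL]:[ZAW] = 3

Work in coordinates with T = (0, 0), L = (1, 0), W = (0, 1).
1. A is the centroid of triangle WLT ⇒ A = (1/3, 1/3)
2. Z lies on line WT with WZ:ZT = -1:2 ⇒ Z = (0, 2)
2·[TWL] = -1, 2·[ZAW] = -1/3
[TWL]:[ZAW] = -1:-1/3 = 3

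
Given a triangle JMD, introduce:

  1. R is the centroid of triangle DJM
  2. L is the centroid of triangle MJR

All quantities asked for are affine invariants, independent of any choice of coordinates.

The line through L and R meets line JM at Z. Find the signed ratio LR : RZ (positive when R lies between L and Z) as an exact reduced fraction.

LR:RZ = -2/3

Assign J = (0, 0), M = (1, 0), D = (0, 1) — the answer is frame-independent, so this choice is without loss of generality.
1. R is the centroid of triangle DJM ⇒ R = (1/3, 1/3)
2. L is the centroid of triangle MJR ⇒ L = (4/9, 1/9)
line LR meets JM at Z = (1/2, 0)
R = L + t·(Z−L) with t = -2, so LR:RZ = -2:3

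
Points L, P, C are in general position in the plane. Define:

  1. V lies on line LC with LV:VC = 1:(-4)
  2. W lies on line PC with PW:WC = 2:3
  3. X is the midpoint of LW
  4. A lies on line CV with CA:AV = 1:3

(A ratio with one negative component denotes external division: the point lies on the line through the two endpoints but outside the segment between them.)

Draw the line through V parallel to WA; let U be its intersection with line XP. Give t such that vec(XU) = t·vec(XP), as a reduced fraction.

Set L = (0, 0), P = (1, 0), C = (0, 1); any affine frame gives the same invariant.
1. V lies on line LC with LV:VC = 1:(-4) ⇒ V = (0, -1/3)
2. W lies on line PC with PW:WC = 2:3 ⇒ W = (3/5, 2/5)
3. X is the midpoint of LW ⇒ X = (3/10, 1/5)
4. A lies on line CV with CA:AV = 1:3 ⇒ A = (0, 2/3)
through V parallel to WA: direction (-3/5, 4/15); meets XP at U = (-39/10, 7/5)
U = X + t·(P−X) with t = -6

t = -6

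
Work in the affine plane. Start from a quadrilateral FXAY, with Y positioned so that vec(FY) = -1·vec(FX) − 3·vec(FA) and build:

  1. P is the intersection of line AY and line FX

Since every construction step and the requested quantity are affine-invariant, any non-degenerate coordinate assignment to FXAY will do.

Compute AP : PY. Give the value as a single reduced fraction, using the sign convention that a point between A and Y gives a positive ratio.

Assign F = (0, 0), X = (1, 0), A = (0, 1), Y = (-1, -3) — the answer is frame-independent, so this choice is without loss of generality.
1. P is the intersection of line AY and line FX ⇒ P = (-1/4, 0)
P = A + t·(Y−A) with t = 1/4, so AP:PY = t:(1−t) = 1/4:3/4

AP:PY = 1/3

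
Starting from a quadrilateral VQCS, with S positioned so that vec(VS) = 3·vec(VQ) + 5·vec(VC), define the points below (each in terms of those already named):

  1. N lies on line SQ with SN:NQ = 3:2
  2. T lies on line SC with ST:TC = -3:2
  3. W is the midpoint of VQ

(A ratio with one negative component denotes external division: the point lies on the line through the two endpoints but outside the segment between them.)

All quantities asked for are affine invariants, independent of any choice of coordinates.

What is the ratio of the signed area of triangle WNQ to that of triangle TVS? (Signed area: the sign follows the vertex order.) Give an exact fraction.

Assign V = (0, 0), Q = (1, 0), C = (0, 1), S = (3, 5) — the answer is frame-independent, so this choice is without loss of generality.
1. N lies on line SQ with SN:NQ = 3:2 ⇒ N = (9/5, 2)
2. T lies on line SC with ST:TC = -3:2 ⇒ T = (-6, -7)
3. W is the midpoint of VQ ⇒ W = (1/2, 0)
2·[WNQ] = -1, 2·[TVS] = 9
[WNQ]:[TVS] = -1:9 = -1/9

[WNQ]:[TVS] = -1/9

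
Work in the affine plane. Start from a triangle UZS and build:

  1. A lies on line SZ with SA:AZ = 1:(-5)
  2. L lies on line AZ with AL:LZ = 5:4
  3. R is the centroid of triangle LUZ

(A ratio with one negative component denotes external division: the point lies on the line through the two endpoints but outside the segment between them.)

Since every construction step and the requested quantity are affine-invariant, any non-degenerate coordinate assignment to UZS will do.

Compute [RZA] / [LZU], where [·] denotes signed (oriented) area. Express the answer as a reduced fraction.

[RZA]:[LZU] = -3/4

Set U = (0, 0), Z = (1, 0), S = (0, 1); any affine frame gives the same invariant.
1. A lies on line SZ with SA:AZ = 1:(-5) ⇒ A = (-1/4, 5/4)
2. L lies on line AZ with AL:LZ = 5:4 ⇒ L = (4/9, 5/9)
3. R is the centroid of triangle LUZ ⇒ R = (13/27, 5/27)
2·[RZA] = 5/12, 2·[LZU] = -5/9
[RZA]:[LZU] = 5/12:-5/9 = -3/4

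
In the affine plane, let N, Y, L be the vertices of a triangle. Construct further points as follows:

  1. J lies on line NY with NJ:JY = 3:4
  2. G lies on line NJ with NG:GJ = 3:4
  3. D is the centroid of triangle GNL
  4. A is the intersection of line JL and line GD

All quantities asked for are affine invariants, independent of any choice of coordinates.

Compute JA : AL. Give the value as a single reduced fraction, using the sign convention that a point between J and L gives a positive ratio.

Set N = (0, 0), Y = (1, 0), L = (0, 1); any affine frame gives the same invariant.
1. J lies on line NY with NJ:JY = 3:4 ⇒ J = (3/7, 0)
2. G lies on line NJ with NG:GJ = 3:4 ⇒ G = (9/49, 0)
3. D is the centroid of triangle GNL ⇒ D = (3/49, 1/3)
4. A is the intersection of line JL and line GD ⇒ A = (-9/7, 4)
A = J + t·(L−J) with t = 4, so JA:AL = t:(1−t) = 4:-3

JA:AL = -4/3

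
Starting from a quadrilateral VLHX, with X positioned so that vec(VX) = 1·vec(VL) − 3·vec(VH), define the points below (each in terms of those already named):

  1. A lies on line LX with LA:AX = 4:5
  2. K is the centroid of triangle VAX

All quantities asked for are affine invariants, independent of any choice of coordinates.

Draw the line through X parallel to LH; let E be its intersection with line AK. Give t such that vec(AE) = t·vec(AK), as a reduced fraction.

Set V = (0, 0), L = (1, 0), H = (0, 1), X = (1, -3); any affine frame gives the same invariant.
1. A lies on line LX with LA:AX = 4:5 ⇒ A = (1, -4/3)
2. K is the centroid of triangle VAX ⇒ K = (2/3, -13/9)
through X parallel to LH: direction (-1, 1); meets AK at E = (-1/4, -7/4)
E = A + t·(K−A) with t = 15/4

t = 15/4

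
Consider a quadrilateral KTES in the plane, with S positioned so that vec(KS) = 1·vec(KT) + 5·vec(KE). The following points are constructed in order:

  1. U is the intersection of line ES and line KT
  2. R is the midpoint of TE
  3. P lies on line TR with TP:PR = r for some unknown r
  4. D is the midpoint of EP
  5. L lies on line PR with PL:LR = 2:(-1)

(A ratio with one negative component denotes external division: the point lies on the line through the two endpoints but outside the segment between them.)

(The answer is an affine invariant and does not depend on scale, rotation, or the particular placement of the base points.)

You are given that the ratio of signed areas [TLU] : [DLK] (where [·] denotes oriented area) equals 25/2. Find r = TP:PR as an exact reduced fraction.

r = 4/3

Choose coordinates K = (0, 0), T = (1, 0), E = (0, 1), S = (1, 5).
1. U is the intersection of line ES and line KT ⇒ U = (-1/4, 0)
2. R is the midpoint of TE ⇒ R = (1/2, 1/2)
3. With TP:PR = r, write λ = r/(r+1) so P = T + λ·(R−T); P is affine-linear in λ
4. D is the midpoint of EP ⇒ D is an affine combination of earlier points and hence also affine-linear in λ
5. L lies on line PR with PL:LR = 2:(-1) ⇒ L is an affine combination of earlier points and hence also affine-linear in λ
Every point depending on P is an affine combination of P and λ-independent points, so each such coordinate is linear in λ; the λ² term in each signed area is a multiple of (R−T)×(R−T) = 0, so 2·[TLU] and 2·[DLK] are each linear in λ. Evaluating at λ=0 and λ=1:
  2·[TLU] = -5/8·λ + 5/4,   2·[DLK] = -3/4·λ + 1/2
So [TLU]:[DLK] = (-5/8·λ + 5/4) / (-3/4·λ + 1/2). Setting this equal to 25/2:
  -5/8·λ + 5/4 = 25/2·(-3/4·λ + 1/2)  ⇒  λ = 4/7
Then r = λ/(1−λ) = (4/7)/(3/7) = 4/3. Check: with r = 4/3, P = (5/7, 2/7) and [TLU]:[DLK] = 25/2 as required.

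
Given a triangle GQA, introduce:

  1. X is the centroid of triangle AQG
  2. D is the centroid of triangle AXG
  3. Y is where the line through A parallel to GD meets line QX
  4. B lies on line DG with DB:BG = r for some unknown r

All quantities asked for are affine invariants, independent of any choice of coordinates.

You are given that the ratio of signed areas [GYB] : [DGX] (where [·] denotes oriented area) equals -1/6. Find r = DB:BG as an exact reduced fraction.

Work in coordinates with G = (0, 0), Q = (1, 0), A = (0, 1).
1. X is the centroid of triangle AQG ⇒ X = (1/3, 1/3)
2. D is the centroid of triangle AXG ⇒ D = (1/9, 4/9)
3. Y is where the line through A parallel to GD meets line QX ⇒ Y = (-1/9, 5/9)
4. With DB:BG = r, write λ = r/(r+1) so B = D + λ·(G−D); B is affine-linear in λ
Every point depending on B is an affine combination of B and λ-independent points, so each such coordinate is linear in λ; the λ² term in each signed area is a multiple of (G−D)×(G−D) = 0, so 2·[GYB] and 2·[DGX] are each linear in λ. Evaluating at λ=0 and λ=1:
  2·[GYB] = 1/9·λ − 1/9,   2·[DGX] = 1/9
So [GYB]:[DGX] = (1/9·λ − 1/9) / (1/9). Setting this equal to -1/6:
  1/9·λ − 1/9 = -1/6·(1/9)  ⇒  λ = 5/6
Then r = λ/(1−λ) = (5/6)/(1/6) = 5. Check: with r = 5, B = (1/54, 2/27) and [GYB]:[DGX] = -1/6 as required.

r = 5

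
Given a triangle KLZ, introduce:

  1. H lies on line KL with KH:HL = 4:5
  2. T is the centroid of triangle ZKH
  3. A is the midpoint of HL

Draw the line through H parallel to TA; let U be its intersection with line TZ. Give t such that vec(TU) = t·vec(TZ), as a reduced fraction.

Work in coordinates with K = (0, 0), L = (1, 0), Z = (0, 1).
1. H lies on line KL with KH:HL = 4:5 ⇒ H = (4/9, 0)
2. T is the centroid of triangle ZKH ⇒ T = (4/27, 1/3)
3. A is the midpoint of HL ⇒ A = (13/18, 0)
through H parallel to TA: direction (31/54, -1/3); meets TZ at U = (46/243, 4/27)
U = T + t·(Z−T) with t = -5/18

t = -5/18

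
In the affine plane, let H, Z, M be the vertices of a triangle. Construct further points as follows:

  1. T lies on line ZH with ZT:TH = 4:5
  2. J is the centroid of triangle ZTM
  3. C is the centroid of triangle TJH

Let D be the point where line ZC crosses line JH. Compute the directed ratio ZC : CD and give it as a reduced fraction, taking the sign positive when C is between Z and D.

ZC:CD = 22/5

Work in coordinates with H = (0, 0), Z = (1, 0), M = (0, 1).
1. T lies on line ZH with ZT:TH = 4:5 ⇒ T = (5/9, 0)
2. J is the centroid of triangle ZTM ⇒ J = (14/27, 1/3)
3. C is the centroid of triangle TJH ⇒ C = (29/81, 1/9)
line ZC meets JH at D = (7/33, 3/22)
C = Z + t·(D−Z) with t = 22/27, so ZC:CD = 22/27:5/27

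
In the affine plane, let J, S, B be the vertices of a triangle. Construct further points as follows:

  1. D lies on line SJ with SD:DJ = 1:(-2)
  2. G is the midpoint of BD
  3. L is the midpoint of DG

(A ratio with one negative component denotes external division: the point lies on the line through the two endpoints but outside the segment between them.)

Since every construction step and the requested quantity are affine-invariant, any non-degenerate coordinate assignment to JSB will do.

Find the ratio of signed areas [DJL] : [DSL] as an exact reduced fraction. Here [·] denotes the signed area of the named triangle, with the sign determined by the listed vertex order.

[DJL]:[DSL] = 2

Set J = (0, 0), S = (1, 0), B = (0, 1); any affine frame gives the same invariant.
1. D lies on line SJ with SD:DJ = 1:(-2) ⇒ D = (2, 0)
2. G is the midpoint of BD ⇒ G = (1, 1/2)
3. L is the midpoint of DG ⇒ L = (3/2, 1/4)
2·[DJL] = -1/2, 2·[DSL] = -1/4
[DJL]:[DSL] = -1/2:-1/4 = 2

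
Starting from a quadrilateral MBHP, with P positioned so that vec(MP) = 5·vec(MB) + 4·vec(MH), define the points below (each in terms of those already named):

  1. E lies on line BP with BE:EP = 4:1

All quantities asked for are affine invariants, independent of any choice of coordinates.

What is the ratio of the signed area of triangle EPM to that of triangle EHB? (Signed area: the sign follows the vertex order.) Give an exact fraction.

[EPM]:[EHB] = 1/8

Set M = (0, 0), B = (1, 0), H = (0, 1), P = (5, 4); any affine frame gives the same invariant.
1. E lies on line BP with BE:EP = 4:1 ⇒ E = (21/5, 16/5)
2·[EPM] = 4/5, 2·[EHB] = 32/5
[EPM]:[EHB] = 4/5:32/5 = 1/8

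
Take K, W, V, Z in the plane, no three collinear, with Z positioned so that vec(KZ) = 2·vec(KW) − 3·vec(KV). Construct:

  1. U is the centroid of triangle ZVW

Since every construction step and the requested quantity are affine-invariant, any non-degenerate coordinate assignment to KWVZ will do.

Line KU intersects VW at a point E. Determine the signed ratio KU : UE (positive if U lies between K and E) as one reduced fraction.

KU:UE = 1/2

Work in coordinates with K = (0, 0), W = (1, 0), V = (0, 1), Z = (2, -3).
1. U is the centroid of triangle ZVW ⇒ U = (1, -2/3)
line KU meets VW at E = (3, -2)
U = K + t·(E−K) with t = 1/3, so KU:UE = 1/3:2/3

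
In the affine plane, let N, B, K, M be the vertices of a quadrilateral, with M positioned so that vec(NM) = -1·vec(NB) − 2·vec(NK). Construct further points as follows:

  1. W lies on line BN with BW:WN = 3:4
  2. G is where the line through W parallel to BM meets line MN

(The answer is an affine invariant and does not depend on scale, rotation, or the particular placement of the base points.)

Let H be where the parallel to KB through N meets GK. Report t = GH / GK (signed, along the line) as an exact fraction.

t = 12/19

Assign N = (0, 0), B = (1, 0), K = (0, 1), M = (-1, -2) — the answer is frame-independent, so this choice is without loss of generality.
1. W lies on line BN with BW:WN = 3:4 ⇒ W = (4/7, 0)
2. G is where the line through W parallel to BM meets line MN ⇒ G = (-4/7, -8/7)
through N parallel to KB: direction (1, -1); meets GK at H = (-4/19, 4/19)
H = G + t·(K−G) with t = 12/19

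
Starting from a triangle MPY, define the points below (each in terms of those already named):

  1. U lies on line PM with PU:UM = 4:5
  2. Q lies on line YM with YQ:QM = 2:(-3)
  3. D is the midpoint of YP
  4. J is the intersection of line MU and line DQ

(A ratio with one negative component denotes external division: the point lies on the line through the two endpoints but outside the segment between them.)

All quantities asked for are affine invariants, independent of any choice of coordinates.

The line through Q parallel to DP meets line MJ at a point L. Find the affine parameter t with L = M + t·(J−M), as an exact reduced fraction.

t = 5

Assign M = (0, 0), P = (1, 0), Y = (0, 1) — the answer is frame-independent, so this choice is without loss of generality.
1. U lies on line PM with PU:UM = 4:5 ⇒ U = (5/9, 0)
2. Q lies on line YM with YQ:QM = 2:(-3) ⇒ Q = (0, 3)
3. D is the midpoint of YP ⇒ D = (1/2, 1/2)
4. J is the intersection of line MU and line DQ ⇒ J = (3/5, 0)
through Q parallel to DP: direction (1/2, -1/2); meets MJ at L = (3, 0)
L = M + t·(J−M) with t = 5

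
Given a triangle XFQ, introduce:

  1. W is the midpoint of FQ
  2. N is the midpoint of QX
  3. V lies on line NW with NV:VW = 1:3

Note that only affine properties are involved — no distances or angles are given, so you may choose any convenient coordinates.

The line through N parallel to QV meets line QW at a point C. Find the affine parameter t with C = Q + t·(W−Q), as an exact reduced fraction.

t = -1/3

Choose coordinates X = (0, 0), F = (1, 0), Q = (0, 1).
1. W is the midpoint of FQ ⇒ W = (1/2, 1/2)
2. N is the midpoint of QX ⇒ N = (0, 1/2)
3. V lies on line NW with NV:VW = 1:3 ⇒ V = (1/8, 1/2)
through N parallel to QV: direction (1/8, -1/2); meets QW at C = (-1/6, 7/6)
C = Q + t·(W−Q) with t = -1/3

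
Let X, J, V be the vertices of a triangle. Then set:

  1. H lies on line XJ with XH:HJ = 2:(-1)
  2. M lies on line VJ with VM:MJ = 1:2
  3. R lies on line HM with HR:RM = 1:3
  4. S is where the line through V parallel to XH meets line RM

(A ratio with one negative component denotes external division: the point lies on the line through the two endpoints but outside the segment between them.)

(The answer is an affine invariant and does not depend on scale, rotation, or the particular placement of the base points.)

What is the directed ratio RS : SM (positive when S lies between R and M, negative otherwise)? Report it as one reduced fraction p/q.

Assign X = (0, 0), J = (1, 0), V = (0, 1) — the answer is frame-independent, so this choice is without loss of generality.
1. H lies on line XJ with XH:HJ = 2:(-1) ⇒ H = (2, 0)
2. M lies on line VJ with VM:MJ = 1:2 ⇒ M = (1/3, 2/3)
3. R lies on line HM with HR:RM = 1:3 ⇒ R = (19/12, 1/6)
4. S is where the line through V parallel to XH meets line RM ⇒ S = (-1/2, 1)
S = R + t·(M−R) with t = 5/3, so RS:SM = t:(1−t) = 5/3:-2/3

RS:SM = -5/2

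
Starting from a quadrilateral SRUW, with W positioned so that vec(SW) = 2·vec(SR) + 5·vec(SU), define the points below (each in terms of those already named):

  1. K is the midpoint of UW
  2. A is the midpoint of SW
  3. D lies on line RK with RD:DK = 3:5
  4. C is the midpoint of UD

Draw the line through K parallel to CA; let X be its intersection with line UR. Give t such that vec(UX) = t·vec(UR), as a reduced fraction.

Choose coordinates S = (0, 0), R = (1, 0), U = (0, 1), W = (2, 5).
1. K is the midpoint of UW ⇒ K = (1, 3)
2. A is the midpoint of SW ⇒ A = (1, 5/2)
3. D lies on line RK with RD:DK = 3:5 ⇒ D = (1, 9/8)
4. C is the midpoint of UD ⇒ C = (1/2, 17/16)
through K parallel to CA: direction (1/2, 23/16); meets UR at X = (7/31, 24/31)
X = U + t·(R−U) with t = 7/31

t = 7/31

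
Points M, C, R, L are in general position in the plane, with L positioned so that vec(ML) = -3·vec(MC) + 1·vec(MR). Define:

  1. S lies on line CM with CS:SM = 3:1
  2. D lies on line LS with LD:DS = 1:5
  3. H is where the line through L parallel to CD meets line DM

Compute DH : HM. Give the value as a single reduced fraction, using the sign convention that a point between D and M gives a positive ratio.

DH:HM = -3/23

Work in coordinates with M = (0, 0), C = (1, 0), R = (0, 1), L = (-3, 1).
1. S lies on line CM with CS:SM = 3:1 ⇒ S = (1/4, 0)
2. D lies on line LS with LD:DS = 1:5 ⇒ D = (-59/24, 5/6)
3. H is where the line through L parallel to CD meets line DM ⇒ H = (-1357/480, 23/24)
H = D + t·(M−D) with t = -3/20, so DH:HM = t:(1−t) = -3/20:23/20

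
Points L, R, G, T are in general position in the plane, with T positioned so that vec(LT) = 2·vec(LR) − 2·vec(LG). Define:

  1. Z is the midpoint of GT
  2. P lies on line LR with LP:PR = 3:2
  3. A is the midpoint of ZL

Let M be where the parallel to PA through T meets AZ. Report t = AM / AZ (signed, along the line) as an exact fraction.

Set L = (0, 0), R = (1, 0), G = (0, 1), T = (2, -2); any affine frame gives the same invariant.
1. Z is the midpoint of GT ⇒ Z = (1, -1/2)
2. P lies on line LR with LP:PR = 3:2 ⇒ P = (3/5, 0)
3. A is the midpoint of ZL ⇒ A = (1/2, -1/4)
through T parallel to PA: direction (-1/10, -1/4); meets AZ at M = (7/3, -7/6)
M = A + t·(Z−A) with t = 11/3

t = 11/3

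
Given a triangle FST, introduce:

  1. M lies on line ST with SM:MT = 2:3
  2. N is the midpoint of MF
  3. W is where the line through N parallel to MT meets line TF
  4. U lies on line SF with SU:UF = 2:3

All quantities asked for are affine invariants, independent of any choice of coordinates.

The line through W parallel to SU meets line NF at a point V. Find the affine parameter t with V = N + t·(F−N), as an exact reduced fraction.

Work in coordinates with F = (0, 0), S = (1, 0), T = (0, 1).
1. M lies on line ST with SM:MT = 2:3 ⇒ M = (3/5, 2/5)
2. N is the midpoint of MF ⇒ N = (3/10, 1/5)
3. W is where the line through N parallel to MT meets line TF ⇒ W = (0, 1/2)
4. U lies on line SF with SU:UF = 2:3 ⇒ U = (3/5, 0)
through W parallel to SU: direction (-2/5, 0); meets NF at V = (3/4, 1/2)
V = N + t·(F−N) with t = -3/2

t = -3/2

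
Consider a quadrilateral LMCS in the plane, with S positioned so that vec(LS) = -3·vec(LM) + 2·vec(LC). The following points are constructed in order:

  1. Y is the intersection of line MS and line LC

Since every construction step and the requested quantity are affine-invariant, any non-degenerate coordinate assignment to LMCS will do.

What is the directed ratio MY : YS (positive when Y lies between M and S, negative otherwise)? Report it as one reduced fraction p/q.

Choose coordinates L = (0, 0), M = (1, 0), C = (0, 1), S = (-3, 2).
1. Y is the intersection of line MS and line LC ⇒ Y = (0, 1/2)
Y = M + t·(S−M) with t = 1/4, so MY:YS = t:(1−t) = 1/4:3/4

MY:YS = 1/3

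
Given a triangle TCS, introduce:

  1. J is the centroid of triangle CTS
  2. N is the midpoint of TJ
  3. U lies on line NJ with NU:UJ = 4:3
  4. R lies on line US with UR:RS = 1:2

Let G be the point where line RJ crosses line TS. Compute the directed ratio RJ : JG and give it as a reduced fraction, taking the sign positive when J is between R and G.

RJ:JG = -10/21

Assign T = (0, 0), C = (1, 0), S = (0, 1) — the answer is frame-independent, so this choice is without loss of generality.
1. J is the centroid of triangle CTS ⇒ J = (1/3, 1/3)
2. N is the midpoint of TJ ⇒ N = (1/6, 1/6)
3. U lies on line NJ with NU:UJ = 4:3 ⇒ U = (11/42, 11/42)
4. R lies on line US with UR:RS = 1:2 ⇒ R = (11/63, 32/63)
line RJ meets TS at G = (0, 7/10)
J = R + t·(G−R) with t = -10/11, so RJ:JG = -10/11:21/11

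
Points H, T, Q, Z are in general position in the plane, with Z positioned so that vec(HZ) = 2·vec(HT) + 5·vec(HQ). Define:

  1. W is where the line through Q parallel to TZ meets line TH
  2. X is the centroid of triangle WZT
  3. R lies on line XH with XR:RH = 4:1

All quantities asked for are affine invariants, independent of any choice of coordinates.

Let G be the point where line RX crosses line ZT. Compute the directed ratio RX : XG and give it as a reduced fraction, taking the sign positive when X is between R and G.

Assign H = (0, 0), T = (1, 0), Q = (0, 1), Z = (2, 5) — the answer is frame-independent, so this choice is without loss of generality.
1. W is where the line through Q parallel to TZ meets line TH ⇒ W = (-1/5, 0)
2. X is the centroid of triangle WZT ⇒ X = (14/15, 5/3)
3. R lies on line XH with XR:RH = 4:1 ⇒ R = (14/75, 1/3)
line RX meets ZT at G = (14/9, 25/9)
X = R + t·(G−R) with t = 6/11, so RX:XG = 6/11:5/11

RX:XG = 6/5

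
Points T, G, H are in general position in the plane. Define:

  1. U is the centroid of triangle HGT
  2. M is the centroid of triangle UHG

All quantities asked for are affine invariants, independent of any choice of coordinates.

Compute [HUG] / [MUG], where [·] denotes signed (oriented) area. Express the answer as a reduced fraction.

[HUG]:[MUG] = 3

Assign T = (0, 0), G = (1, 0), H = (0, 1) — the answer is frame-independent, so this choice is without loss of generality.
1. U is the centroid of triangle HGT ⇒ U = (1/3, 1/3)
2. M is the centroid of triangle UHG ⇒ M = (4/9, 4/9)
2·[HUG] = 1/3, 2·[MUG] = 1/9
[HUG]:[MUG] = 1/3:1/9 = 3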